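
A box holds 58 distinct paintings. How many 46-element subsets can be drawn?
C(58,46) = 58!/(46!×12!) = 891794789340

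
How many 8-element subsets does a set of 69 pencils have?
C(69,8) = 69!/(8!×61!) = 8361453672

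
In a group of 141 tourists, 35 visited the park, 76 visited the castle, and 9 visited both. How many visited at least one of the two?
|A∪B| = |A| + |B| - |A∩B| = 35 + 76 - 9 = 102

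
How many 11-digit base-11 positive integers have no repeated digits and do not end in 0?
Last digit: 10 nonzero choices. First digit: 9 (nonzero, ≠last). Middle 9: P(9,9) = 362880. Total = 32659200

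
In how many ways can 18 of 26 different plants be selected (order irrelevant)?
C(26,18) = 26!/(18!×8!) = 1562275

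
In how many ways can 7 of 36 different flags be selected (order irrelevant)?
C(36,7) = 36!/(7!×29!) = 8347680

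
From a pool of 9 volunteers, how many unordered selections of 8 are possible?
C(9,8) = 9!/(8!×1!) = 9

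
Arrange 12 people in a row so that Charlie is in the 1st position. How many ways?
Fix one position: (12-1)! = 39916800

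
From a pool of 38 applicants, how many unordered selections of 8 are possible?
C(38,8) = 38!/(8!×30!) = 48903492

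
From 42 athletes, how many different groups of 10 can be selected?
C(42,10) = 42!/(10!×32!) = 1471442973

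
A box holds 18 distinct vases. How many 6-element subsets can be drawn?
C(18,6) = 18!/(6!×12!) = 18564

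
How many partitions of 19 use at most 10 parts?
By conjugation, equals partitions of 19 into parts ≤ 10. Let r_j(i) = number of partitions of i into parts ≤ j, for i = 0..19. r_1(i) = 1 for all i; r_j(i) = r_{j-1}(i) + r_j(i-j). Rows j = 2..10: ≤2: 1 1 2 2 3 3 4 4 5 5 6 6 7 7 8 8 9 9 10 10; ≤3: 1 1 2 3 4 5 7 8 10 12 14 16 19 21 24 27 30 33 37 40; ≤4: 1 1 2 3 5 6 9 11 15 18 23 27 34 39 47 54 64 72 84 94; ≤5: 1 1 2 3 5 7 10 13 18 23 30 37 47 57 70 84 101 119 141 164; ≤6: 1 1 2 3 5 7 11 14 20 26 35 44 58 71 90 110 136 163 199 235; ≤7: 1 1 2 3 5 7 11 15 21 28 38 49 65 82 105 131 164 201 248 300; ≤8: 1 1 2 3 5 7 11 15 22 29 40 52 70 89 116 146 186 230 288 352; ≤9: 1 1 2 3 5 7 11 15 22 30 41 54 73 94 123 157 201 252 318 393; ≤10: 1 1 2 3 5 7 11 15 22 30 42 55 75 97 128 164 212 267 340 423. r_10(19) = 423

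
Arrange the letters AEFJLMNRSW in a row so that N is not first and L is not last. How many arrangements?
By inclusion-exclusion: 10! - 2×(10-1)! + (10-2)! = 3628800 - 725760 + 40320 = 2943360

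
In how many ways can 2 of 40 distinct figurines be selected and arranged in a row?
P(40,2) = 40!/(40-2)! = 1560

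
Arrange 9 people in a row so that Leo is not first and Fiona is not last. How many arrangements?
By inclusion-exclusion: 9! - 2×(9-1)! + (9-2)! = 362880 - 80640 + 5040 = 287280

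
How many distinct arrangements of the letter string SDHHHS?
6! / (3! × 1! × 2!) = 60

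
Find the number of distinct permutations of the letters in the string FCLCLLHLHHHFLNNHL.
17! / (2! × 5! × 6! × 2! × 2!) = 514594080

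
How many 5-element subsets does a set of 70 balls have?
C(70,5) = 70!/(5!×65!) = 12103014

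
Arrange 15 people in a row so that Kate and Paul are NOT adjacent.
Total - adjacent = 15! - (15-1)!×2 = 1307674368000 - 174356582400 = 1133317785600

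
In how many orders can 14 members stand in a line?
14! = 87178291200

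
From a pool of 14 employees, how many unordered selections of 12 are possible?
C(14,12) = 14!/(12!×2!) = 91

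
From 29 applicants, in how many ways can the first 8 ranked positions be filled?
P(29,8) = 29!/(29-8)! = 173059286400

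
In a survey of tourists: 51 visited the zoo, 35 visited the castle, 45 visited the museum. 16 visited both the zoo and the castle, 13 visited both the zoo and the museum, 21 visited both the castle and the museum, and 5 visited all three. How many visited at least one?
|A∪B∪C| = 51+35+45-16-13-21+5 = 86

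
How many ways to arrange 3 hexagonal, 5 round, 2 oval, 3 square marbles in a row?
13! / (3! × 5! × 2! × 3!) = 720720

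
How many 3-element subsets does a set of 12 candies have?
C(12,3) = 12!/(3!×9!) = 220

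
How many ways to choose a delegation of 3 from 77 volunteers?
C(77,3) = 77!/(3!×74!) = 73150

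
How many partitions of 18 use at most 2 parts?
By conjugation, equals partitions of 18 into parts ≤ 2. Let r_j(i) = number of partitions of i into parts ≤ j, for i = 0..18. r_1(i) = 1 for all i; r_j(i) = r_{j-1}(i) + r_j(i-j). Rows j = 2..2: ≤2: 1 1 2 2 3 3 4 4 5 5 6 6 7 7 8 8 9 9 10. r_2(18) = 10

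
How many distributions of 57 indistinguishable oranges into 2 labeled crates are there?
C(57+2-1, 2-1) = C(58, 1) = 58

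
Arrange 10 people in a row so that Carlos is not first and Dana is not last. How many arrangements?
By inclusion-exclusion: 10! - 2×(10-1)! + (10-2)! = 3628800 - 725760 + 40320 = 2943360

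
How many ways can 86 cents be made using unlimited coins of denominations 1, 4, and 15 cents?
Coefficient of x^86 in 1/(1-x^1) · 1/(1-x^4) · 1/(1-x^15). Case on j = number of 15-cent coins (j = 0..5); remainder r = 86 - 15j is made from {1,4} in ⌊r/4⌋+1 ways. r = 86, 71, 56, 41, 26, 11 → 22 + 18 + 15 + 11 + 7 + 3 = 76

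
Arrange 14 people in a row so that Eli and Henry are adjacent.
Treat as block: (14-1)! × 2! = 6227020800 × 2 = 12454041600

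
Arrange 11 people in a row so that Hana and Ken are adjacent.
Treat as block: (11-1)! × 2! = 3628800 × 2 = 7257600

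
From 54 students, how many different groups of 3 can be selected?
C(54,3) = 54!/(3!×51!) = 24804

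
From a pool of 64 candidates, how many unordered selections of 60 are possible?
C(64,60) = 64!/(60!×4!) = 635376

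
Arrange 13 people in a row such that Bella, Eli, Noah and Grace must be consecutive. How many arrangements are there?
Treat the 4 as one block: (13-4+1)! × 4! = 3628800 × 24 = 87091200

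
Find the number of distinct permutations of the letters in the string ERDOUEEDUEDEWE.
14! / (2! × 1! × 6! × 3! × 1! × 1!) = 10090080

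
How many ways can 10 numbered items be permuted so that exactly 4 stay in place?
Choose the 4 fixed points C(10,4) = 210, derange the rest: !6 = Σ_{j=0}^{6} (-1)^j·6!/j! = 720 - 720 + 360 - 120 + 30 - 6 + 1 = 265. Product = 210 × 265 = 55650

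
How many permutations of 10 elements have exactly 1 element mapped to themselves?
Choose the 1 fixed point C(10,1) = 10, derange the rest: !9 = Σ_{j=0}^{9} (-1)^j·9!/j! = 362880 - 362880 + 181440 - 60480 + 15120 - 3024 + 504 - 72 + 9 - 1 = 133496. Product = 10 × 133496 = 1334960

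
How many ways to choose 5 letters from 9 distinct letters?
C(9,5) = 9!/(5!×4!) = 126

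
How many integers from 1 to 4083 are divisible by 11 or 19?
⌊4083/11⌋ + ⌊4083/19⌋ - ⌊4083/209⌋ = 371 + 214 - 19 = 566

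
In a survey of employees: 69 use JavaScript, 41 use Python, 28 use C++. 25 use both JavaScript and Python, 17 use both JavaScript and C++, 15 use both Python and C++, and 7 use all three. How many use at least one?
|A∪B∪C| = 69+41+28-25-17-15+7 = 88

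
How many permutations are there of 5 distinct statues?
5! = 120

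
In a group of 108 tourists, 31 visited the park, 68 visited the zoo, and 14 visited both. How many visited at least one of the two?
|A∪B| = |A| + |B| - |A∩B| = 31 + 68 - 14 = 85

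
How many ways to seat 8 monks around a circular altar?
Circular: fix one position, arrange the rest. (8-1)! = 5040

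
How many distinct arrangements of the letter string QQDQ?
4! / (1! × 3!) = 4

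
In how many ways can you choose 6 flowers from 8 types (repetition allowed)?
C(6+8-1, 8-1) = C(13, 7) = 1716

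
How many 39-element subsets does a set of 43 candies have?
C(43,39) = 43!/(39!×4!) = 123410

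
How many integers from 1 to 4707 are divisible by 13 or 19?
⌊4707/13⌋ + ⌊4707/19⌋ - ⌊4707/247⌋ = 362 + 247 - 19 = 590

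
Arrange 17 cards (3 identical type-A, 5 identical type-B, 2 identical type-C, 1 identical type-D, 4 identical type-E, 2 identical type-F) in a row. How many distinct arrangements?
17! / (3! × 5! × 2! × 1! × 4! × 2!) = 5145940800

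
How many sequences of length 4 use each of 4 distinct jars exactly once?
4! = 24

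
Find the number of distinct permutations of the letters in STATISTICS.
10! / (3! × 3! × 1! × 2! × 1!) = 50400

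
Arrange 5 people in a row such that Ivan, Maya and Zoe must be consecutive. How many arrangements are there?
Treat the 3 as one block: (5-3+1)! × 3! = 6 × 6 = 36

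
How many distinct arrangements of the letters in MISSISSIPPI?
11! / (1! × 4! × 4! × 2!) = 34650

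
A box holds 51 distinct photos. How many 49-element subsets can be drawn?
C(51,49) = 51!/(49!×2!) = 1275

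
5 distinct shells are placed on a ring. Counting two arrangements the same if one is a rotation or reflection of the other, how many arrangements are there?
(5-1)!/2 = 24/2 = 12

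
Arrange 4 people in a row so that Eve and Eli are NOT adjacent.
Total - adjacent = 4! - (4-1)!×2 = 24 - 12 = 12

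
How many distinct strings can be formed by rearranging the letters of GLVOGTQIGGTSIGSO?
16! / (2! × 5! × 1! × 1! × 1! × 2! × 2! × 2!) = 10897286400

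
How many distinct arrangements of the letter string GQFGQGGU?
8! / (2! × 1! × 4! × 1!) = 840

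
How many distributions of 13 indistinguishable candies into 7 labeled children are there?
C(13+7-1, 7-1) = C(19, 6) = 27132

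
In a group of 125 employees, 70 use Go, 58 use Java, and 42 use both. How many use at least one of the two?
|A∪B| = |A| + |B| - |A∩B| = 70 + 58 - 42 = 86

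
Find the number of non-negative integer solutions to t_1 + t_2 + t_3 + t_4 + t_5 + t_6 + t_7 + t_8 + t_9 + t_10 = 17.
C(17+10-1, 10-1) = C(26, 9) = 3124550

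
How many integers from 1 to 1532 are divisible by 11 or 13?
⌊1532/11⌋ + ⌊1532/13⌋ - ⌊1532/143⌋ = 139 + 117 - 10 = 246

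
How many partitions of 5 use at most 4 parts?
By conjugation, equals partitions of 5 into parts ≤ 4. Let r_j(i) = number of partitions of i into parts ≤ j, for i = 0..5. r_1(i) = 1 for all i; r_j(i) = r_{j-1}(i) + r_j(i-j). Rows j = 2..4: ≤2: 1 1 2 2 3 3; ≤3: 1 1 2 3 4 5; ≤4: 1 1 2 3 5 6. r_4(5) = 6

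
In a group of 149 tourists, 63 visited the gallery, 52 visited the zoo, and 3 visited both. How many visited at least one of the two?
|A∪B| = |A| + |B| - |A∩B| = 63 + 52 - 3 = 112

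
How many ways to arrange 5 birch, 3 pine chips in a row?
8! / (5! × 3!) = 56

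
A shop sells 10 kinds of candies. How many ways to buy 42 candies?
C(42+10-1, 10-1) = C(51, 9) = 3042312350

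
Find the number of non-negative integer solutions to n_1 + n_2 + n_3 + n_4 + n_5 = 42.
C(42+5-1, 5-1) = C(46, 4) = 163185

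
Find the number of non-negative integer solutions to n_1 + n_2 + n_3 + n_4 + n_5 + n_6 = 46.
C(46+6-1, 6-1) = C(51, 5) = 2349060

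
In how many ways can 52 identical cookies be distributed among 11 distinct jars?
C(52+11-1, 11-1) = C(62, 10) = 107518933731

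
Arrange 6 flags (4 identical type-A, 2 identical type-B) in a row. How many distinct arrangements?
6! / (4! × 2!) = 15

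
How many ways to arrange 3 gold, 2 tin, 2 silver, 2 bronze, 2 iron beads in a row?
11! / (3! × 2! × 2! × 2! × 2!) = 415800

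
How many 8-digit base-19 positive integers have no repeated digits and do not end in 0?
Last digit: 18 nonzero choices. First digit: 17 (nonzero, ≠last). Middle 6: P(17,6) = 8910720. Total = 2726680320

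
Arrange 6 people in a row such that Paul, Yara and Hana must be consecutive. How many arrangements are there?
Treat the 3 as one block: (6-3+1)! × 3! = 24 × 6 = 144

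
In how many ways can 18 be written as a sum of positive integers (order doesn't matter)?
Pentagonal recurrence p(n) = p(n-1) + p(n-2) - p(n-5) - p(n-7) + p(n-12) + p(n-15) - ... gives p(0..17) = 1, 1, 2, 3, 5, 7, 11, 15, 22, 30, 42, 56, 77, 101, 135, 176, 231, 297. p(18) = p(17) + p(16) - p(13) - p(11) + p(6) + p(3) = 297 + 231 - 101 - 56 + 11 + 3 = 385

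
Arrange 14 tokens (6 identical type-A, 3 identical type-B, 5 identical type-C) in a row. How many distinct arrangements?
14! / (6! × 3! × 5!) = 168168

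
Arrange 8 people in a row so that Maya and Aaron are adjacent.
Treat as block: (8-1)! × 2! = 5040 × 2 = 10080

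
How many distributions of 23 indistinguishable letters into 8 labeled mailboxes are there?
C(23+8-1, 8-1) = C(30, 7) = 2035800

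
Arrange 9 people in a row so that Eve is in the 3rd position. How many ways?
Fix one position: (9-1)! = 40320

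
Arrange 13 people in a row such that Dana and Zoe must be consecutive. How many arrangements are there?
Treat the 2 as one block: (13-2+1)! × 2! = 479001600 × 2 = 958003200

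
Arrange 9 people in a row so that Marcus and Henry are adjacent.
Treat as block: (9-1)! × 2! = 40320 × 2 = 80640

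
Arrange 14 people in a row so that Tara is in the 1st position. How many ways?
Fix one position: (14-1)! = 6227020800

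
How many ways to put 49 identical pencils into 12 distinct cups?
C(49+12-1, 12-1) = C(60, 11) = 342700125300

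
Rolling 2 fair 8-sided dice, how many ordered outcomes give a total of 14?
Coefficient of x^14 in (x + x² + ... + x^8)^2. By inclusion-exclusion on dice exceeding 8: Σ_j (-1)^j C(2,j)·C(14-1-8j, 1) = C(2,0)·C(13,1) - C(2,1)·C(5,1) = 1·13 - 2·5 = 3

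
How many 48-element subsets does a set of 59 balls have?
C(59,48) = 59!/(48!×11!) = 279871768995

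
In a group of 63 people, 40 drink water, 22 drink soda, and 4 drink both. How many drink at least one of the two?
|A∪B| = |A| + |B| - |A∩B| = 40 + 22 - 4 = 58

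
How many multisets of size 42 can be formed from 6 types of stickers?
C(42+6-1, 6-1) = C(47, 5) = 1533939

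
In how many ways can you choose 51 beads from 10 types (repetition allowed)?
C(51+10-1, 10-1) = C(60, 9) = 14783142660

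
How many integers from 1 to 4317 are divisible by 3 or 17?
⌊4317/3⌋ + ⌊4317/17⌋ - ⌊4317/51⌋ = 1439 + 253 - 84 = 1608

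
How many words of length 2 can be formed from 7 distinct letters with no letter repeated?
P(7,2) = 7!/(7-2)! = 42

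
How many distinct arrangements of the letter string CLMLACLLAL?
10! / (1! × 5! × 2! × 2!) = 7560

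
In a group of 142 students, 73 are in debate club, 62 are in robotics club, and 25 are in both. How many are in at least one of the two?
|A∪B| = |A| + |B| - |A∩B| = 73 + 62 - 25 = 110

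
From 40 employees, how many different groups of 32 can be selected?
C(40,32) = 40!/(32!×8!) = 76904685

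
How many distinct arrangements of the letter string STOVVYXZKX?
10! / (1! × 1! × 2! × 1! × 1! × 1! × 2! × 1!) = 907200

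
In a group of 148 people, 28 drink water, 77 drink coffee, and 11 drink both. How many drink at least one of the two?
|A∪B| = |A| + |B| - |A∩B| = 28 + 77 - 11 = 94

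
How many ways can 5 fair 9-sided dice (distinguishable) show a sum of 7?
Coefficient of x^7 in (x + x² + ... + x^9)^5. By inclusion-exclusion on dice exceeding 9: Σ_j (-1)^j C(5,j)·C(7-1-9j, 4) = C(5,0)·C(6,4) = 1·15 = 15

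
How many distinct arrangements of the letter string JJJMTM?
6! / (1! × 2! × 3!) = 60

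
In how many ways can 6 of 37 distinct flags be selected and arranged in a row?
P(37,6) = 37!/(37-6)! = 1673844480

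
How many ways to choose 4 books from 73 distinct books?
C(73,4) = 73!/(4!×69!) = 1088430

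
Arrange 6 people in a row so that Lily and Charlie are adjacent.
Treat as block: (6-1)! × 2! = 120 × 2 = 240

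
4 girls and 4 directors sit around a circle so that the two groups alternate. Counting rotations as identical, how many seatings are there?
Fix one of the girls: (4-1)! ways for the remaining girls, × 4! ways for the directors = 6 × 24 = 144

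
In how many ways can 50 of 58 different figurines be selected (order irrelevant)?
C(58,50) = 58!/(50!×8!) = 1916797311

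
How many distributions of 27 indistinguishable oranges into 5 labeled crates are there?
C(27+5-1, 5-1) = C(31, 4) = 31465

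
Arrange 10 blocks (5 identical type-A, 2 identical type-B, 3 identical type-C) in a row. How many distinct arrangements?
10! / (5! × 2! × 3!) = 2520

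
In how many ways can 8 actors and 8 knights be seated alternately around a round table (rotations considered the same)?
Fix one of the actors: (8-1)! ways for the remaining actors, × 8! ways for the knights = 5040 × 40320 = 203212800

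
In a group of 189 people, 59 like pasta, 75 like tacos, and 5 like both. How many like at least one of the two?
|A∪B| = |A| + |B| - |A∩B| = 59 + 75 - 5 = 129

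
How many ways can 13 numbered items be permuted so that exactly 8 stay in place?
Choose the 8 fixed points C(13,8) = 1287, derange the rest: !5 = Σ_{j=0}^{5} (-1)^j·5!/j! = 120 - 120 + 60 - 20 + 5 - 1 = 44. Product = 1287 × 44 = 56628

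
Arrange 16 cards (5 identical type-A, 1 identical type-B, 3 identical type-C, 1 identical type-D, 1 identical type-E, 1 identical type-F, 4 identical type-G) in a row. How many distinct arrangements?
16! / (5! × 1! × 3! × 1! × 1! × 1! × 4!) = 1210809600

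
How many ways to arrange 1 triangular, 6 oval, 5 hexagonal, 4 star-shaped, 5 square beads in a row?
21! / (1! × 6! × 5! × 4! × 5!) = 205323037920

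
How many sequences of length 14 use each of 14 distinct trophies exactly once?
14! = 87178291200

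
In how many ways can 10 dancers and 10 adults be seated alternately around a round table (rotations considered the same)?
Fix one of the dancers: (10-1)! ways for the remaining dancers, × 10! ways for the adults = 362880 × 3628800 = 1316818944000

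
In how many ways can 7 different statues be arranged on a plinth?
7! = 5040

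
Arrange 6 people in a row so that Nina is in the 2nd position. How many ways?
Fix one position: (6-1)! = 120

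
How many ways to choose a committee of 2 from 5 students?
C(5,2) = 5!/(2!×3!) = 10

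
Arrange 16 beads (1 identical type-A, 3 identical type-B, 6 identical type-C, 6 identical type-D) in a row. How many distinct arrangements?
16! / (1! × 3! × 6! × 6!) = 6726720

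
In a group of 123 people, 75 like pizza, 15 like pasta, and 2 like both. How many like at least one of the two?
|A∪B| = |A| + |B| - |A∩B| = 75 + 15 - 2 = 88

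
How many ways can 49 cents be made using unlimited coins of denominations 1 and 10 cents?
Coefficient of x^49 in 1/(1-x^1) · 1/(1-x^10). Use j coins of 10 for j = 0..⌊49/10⌋ = 4, the rest in 1s: 4 + 1 = 5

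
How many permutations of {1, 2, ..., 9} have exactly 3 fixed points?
Choose the 3 fixed points C(9,3) = 84, derange the rest: !6 = Σ_{j=0}^{6} (-1)^j·6!/j! = 720 - 720 + 360 - 120 + 30 - 6 + 1 = 265. Product = 84 × 265 = 22260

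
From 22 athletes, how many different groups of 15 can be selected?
C(22,15) = 22!/(15!×7!) = 170544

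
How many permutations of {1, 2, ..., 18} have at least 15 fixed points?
Exactly j fixed points: C(18,j)·!(18-j); sum over j ≥ 15 (derangement numbers via !m = (m-1)·(!(m-1) + !(m-2)): !0..!3 = 1, 0, 1, 2). Σ_{j=15}^{18} C(18,j)·!(18-j) = C(18,15)·!3 + C(18,16)·!2 + C(18,17)·!1 + C(18,18)·!0 = 816·2 + 153·1 + 18·0 + 1·1 = 1786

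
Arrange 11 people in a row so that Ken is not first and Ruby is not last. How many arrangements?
By inclusion-exclusion: 11! - 2×(11-1)! + (11-2)! = 39916800 - 7257600 + 362880 = 33022080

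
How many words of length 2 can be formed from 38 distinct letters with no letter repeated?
P(38,2) = 38!/(38-2)! = 1406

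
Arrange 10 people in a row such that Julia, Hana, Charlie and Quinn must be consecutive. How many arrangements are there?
Treat the 4 as one block: (10-4+1)! × 4! = 5040 × 24 = 120960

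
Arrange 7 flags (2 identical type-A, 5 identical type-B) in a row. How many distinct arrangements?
7! / (2! × 5!) = 21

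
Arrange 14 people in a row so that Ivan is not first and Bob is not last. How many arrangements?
By inclusion-exclusion: 14! - 2×(14-1)! + (14-2)! = 87178291200 - 12454041600 + 479001600 = 75203251200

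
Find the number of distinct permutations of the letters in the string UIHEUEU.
7! / (3! × 2! × 1! × 1!) = 420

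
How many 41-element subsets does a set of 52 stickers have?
C(52,41) = 52!/(41!×11!) = 60403728840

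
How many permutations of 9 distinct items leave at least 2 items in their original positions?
Exactly j fixed points: C(9,j)·!(9-j); sum over j ≥ 2 (derangement numbers via !m = (m-1)·(!(m-1) + !(m-2)): !0..!7 = 1, 0, 1, 2, 9, 44, 265, 1854). Σ_{j=2}^{9} C(9,j)·!(9-j) = C(9,2)·!7 + C(9,3)·!6 + C(9,4)·!5 + C(9,5)·!4 + C(9,6)·!3 + C(9,7)·!2 + C(9,8)·!1 + C(9,9)·!0 = 36·1854 + 84·265 + 126·44 + 126·9 + 84·2 + 36·1 + 9·0 + 1·1 = 95887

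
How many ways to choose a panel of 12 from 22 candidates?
C(22,12) = 22!/(12!×10!) = 646646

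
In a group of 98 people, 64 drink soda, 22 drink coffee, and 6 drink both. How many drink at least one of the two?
|A∪B| = |A| + |B| - |A∩B| = 64 + 22 - 6 = 80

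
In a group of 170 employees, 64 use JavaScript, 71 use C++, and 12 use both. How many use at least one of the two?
|A∪B| = |A| + |B| - |A∩B| = 64 + 71 - 12 = 123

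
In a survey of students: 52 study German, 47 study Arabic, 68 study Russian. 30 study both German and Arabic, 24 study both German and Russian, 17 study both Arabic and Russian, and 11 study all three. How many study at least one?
|A∪B∪C| = 52+47+68-30-24-17+11 = 107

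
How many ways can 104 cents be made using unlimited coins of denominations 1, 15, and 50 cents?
Coefficient of x^104 in 1/(1-x^1) · 1/(1-x^15) · 1/(1-x^50). Case on j = number of 50-cent coins (j = 0..2); remainder r = 104 - 50j is made from {1,15} in ⌊r/15⌋+1 ways. r = 104, 54, 4 → 7 + 4 + 1 = 12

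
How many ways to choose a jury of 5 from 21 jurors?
C(21,5) = 21!/(5!×16!) = 20349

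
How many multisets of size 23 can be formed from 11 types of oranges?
C(23+11-1, 11-1) = C(33, 10) = 92561040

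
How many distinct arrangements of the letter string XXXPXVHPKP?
10! / (1! × 4! × 1! × 3! × 1!) = 25200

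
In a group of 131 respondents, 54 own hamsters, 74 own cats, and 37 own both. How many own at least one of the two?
|A∪B| = |A| + |B| - |A∩B| = 54 + 74 - 37 = 91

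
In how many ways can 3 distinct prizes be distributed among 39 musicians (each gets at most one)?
P(39,3) = 39!/(39-3)! = 54834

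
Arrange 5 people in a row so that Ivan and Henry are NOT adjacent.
Total - adjacent = 5! - (5-1)!×2 = 120 - 48 = 72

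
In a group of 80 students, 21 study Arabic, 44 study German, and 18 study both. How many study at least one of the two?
|A∪B| = |A| + |B| - |A∩B| = 21 + 44 - 18 = 47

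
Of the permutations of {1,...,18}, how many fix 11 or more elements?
Exactly j fixed points: C(18,j)·!(18-j); sum over j ≥ 11 (derangement numbers via !m = (m-1)·(!(m-1) + !(m-2)): !0..!7 = 1, 0, 1, 2, 9, 44, 265, 1854). Σ_{j=11}^{18} C(18,j)·!(18-j) = C(18,11)·!7 + C(18,12)·!6 + C(18,13)·!5 + C(18,14)·!4 + C(18,15)·!3 + C(18,16)·!2 + C(18,17)·!1 + C(18,18)·!0 = 31824·1854 + 18564·265 + 8568·44 + 3060·9 + 816·2 + 153·1 + 18·0 + 1·1 = 64327474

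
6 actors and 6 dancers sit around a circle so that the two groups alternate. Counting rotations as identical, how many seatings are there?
Fix one of the actors: (6-1)! ways for the remaining actors, × 6! ways for the dancers = 120 × 720 = 86400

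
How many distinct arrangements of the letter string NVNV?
4! / (2! × 2!) = 6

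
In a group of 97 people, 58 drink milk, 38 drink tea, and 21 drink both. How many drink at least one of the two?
|A∪B| = |A| + |B| - |A∩B| = 58 + 38 - 21 = 75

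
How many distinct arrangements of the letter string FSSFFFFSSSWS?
12! / (6! × 1! × 5!) = 5544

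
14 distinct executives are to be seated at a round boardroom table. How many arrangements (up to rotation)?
Circular: fix one position, arrange the rest. (14-1)! = 6227020800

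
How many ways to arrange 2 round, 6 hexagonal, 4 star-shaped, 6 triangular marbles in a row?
18! / (2! × 6! × 4! × 6!) = 257297040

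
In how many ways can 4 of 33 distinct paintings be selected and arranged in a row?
P(33,4) = 33!/(33-4)! = 982080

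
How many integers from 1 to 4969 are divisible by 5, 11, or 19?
⌊4969/5⌋+⌊4969/11⌋+⌊4969/19⌋ - ⌊4969/55⌋-⌊4969/95⌋-⌊4969/209⌋ + ⌊4969/1045⌋ = 993+451+261 - 90-52-23 + 4 = 1544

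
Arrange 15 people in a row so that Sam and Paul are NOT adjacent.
Total - adjacent = 15! - (15-1)!×2 = 1307674368000 - 174356582400 = 1133317785600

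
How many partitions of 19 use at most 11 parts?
By conjugation, equals partitions of 19 into parts ≤ 11. Let r_j(i) = number of partitions of i into parts ≤ j, for i = 0..19. r_1(i) = 1 for all i; r_j(i) = r_{j-1}(i) + r_j(i-j). Rows j = 2..11: ≤2: 1 1 2 2 3 3 4 4 5 5 6 6 7 7 8 8 9 9 10 10; ≤3: 1 1 2 3 4 5 7 8 10 12 14 16 19 21 24 27 30 33 37 40; ≤4: 1 1 2 3 5 6 9 11 15 18 23 27 34 39 47 54 64 72 84 94; ≤5: 1 1 2 3 5 7 10 13 18 23 30 37 47 57 70 84 101 119 141 164; ≤6: 1 1 2 3 5 7 11 14 20 26 35 44 58 71 90 110 136 163 199 235; ≤7: 1 1 2 3 5 7 11 15 21 28 38 49 65 82 105 131 164 201 248 300; ≤8: 1 1 2 3 5 7 11 15 22 29 40 52 70 89 116 146 186 230 288 352; ≤9: 1 1 2 3 5 7 11 15 22 30 41 54 73 94 123 157 201 252 318 393; ≤10: 1 1 2 3 5 7 11 15 22 30 42 55 75 97 128 164 212 267 340 423; ≤11: 1 1 2 3 5 7 11 15 22 30 42 56 76 99 131 169 219 278 355 445. r_11(19) = 445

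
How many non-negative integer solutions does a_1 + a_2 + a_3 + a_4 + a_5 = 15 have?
C(15+5-1, 5-1) = C(19, 4) = 3876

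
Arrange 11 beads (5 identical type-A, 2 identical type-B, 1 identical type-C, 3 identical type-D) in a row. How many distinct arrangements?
11! / (5! × 2! × 1! × 3!) = 27720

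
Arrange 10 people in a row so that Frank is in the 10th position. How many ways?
Fix one position: (10-1)! = 362880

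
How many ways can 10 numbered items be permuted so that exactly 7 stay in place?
Choose the 7 fixed points C(10,7) = 120, derange the rest: !3 = Σ_{j=0}^{3} (-1)^j·3!/j! = 6 - 6 + 3 - 1 = 2. Product = 120 × 2 = 240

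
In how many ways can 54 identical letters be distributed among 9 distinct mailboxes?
C(54+9-1, 9-1) = C(62, 8) = 3381098545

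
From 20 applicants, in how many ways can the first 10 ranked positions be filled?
P(20,10) = 20!/(20-10)! = 670442572800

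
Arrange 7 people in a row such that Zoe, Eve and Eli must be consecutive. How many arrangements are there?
Treat the 3 as one block: (7-3+1)! × 3! = 120 × 6 = 720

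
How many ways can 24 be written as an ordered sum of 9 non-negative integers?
C(24+9-1, 9-1) = C(32, 8) = 10518300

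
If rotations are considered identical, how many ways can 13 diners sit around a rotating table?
Circular: fix one position, arrange the rest. (13-1)! = 479001600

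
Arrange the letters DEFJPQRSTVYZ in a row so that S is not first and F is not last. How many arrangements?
By inclusion-exclusion: 12! - 2×(12-1)! + (12-2)! = 479001600 - 79833600 + 3628800 = 402796800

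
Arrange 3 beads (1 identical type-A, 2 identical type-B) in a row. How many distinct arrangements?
3! / (1! × 2!) = 3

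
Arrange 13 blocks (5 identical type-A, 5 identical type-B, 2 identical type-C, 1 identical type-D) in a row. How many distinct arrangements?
13! / (5! × 5! × 2! × 1!) = 216216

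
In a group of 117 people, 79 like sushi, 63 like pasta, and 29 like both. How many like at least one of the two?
|A∪B| = |A| + |B| - |A∩B| = 79 + 63 - 29 = 113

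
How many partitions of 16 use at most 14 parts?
By conjugation, equals partitions of 16 into parts ≤ 14. Let r_j(i) = number of partitions of i into parts ≤ j, for i = 0..16. r_1(i) = 1 for all i; r_j(i) = r_{j-1}(i) + r_j(i-j). Rows j = 2..14: ≤2: 1 1 2 2 3 3 4 4 5 5 6 6 7 7 8 8 9; ≤3: 1 1 2 3 4 5 7 8 10 12 14 16 19 21 24 27 30; ≤4: 1 1 2 3 5 6 9 11 15 18 23 27 34 39 47 54 64; ≤5: 1 1 2 3 5 7 10 13 18 23 30 37 47 57 70 84 101; ≤6: 1 1 2 3 5 7 11 14 20 26 35 44 58 71 90 110 136; ≤7: 1 1 2 3 5 7 11 15 21 28 38 49 65 82 105 131 164; ≤8: 1 1 2 3 5 7 11 15 22 29 40 52 70 89 116 146 186; ≤9: 1 1 2 3 5 7 11 15 22 30 41 54 73 94 123 157 201; ≤10: 1 1 2 3 5 7 11 15 22 30 42 55 75 97 128 164 212; ≤11: 1 1 2 3 5 7 11 15 22 30 42 56 76 99 131 169 219; ≤12: 1 1 2 3 5 7 11 15 22 30 42 56 77 100 133 172 224; ≤13: 1 1 2 3 5 7 11 15 22 30 42 56 77 101 134 174 227; ≤14: 1 1 2 3 5 7 11 15 22 30 42 56 77 101 135 175 229. r_14(16) = 229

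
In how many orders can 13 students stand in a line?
13! = 6227020800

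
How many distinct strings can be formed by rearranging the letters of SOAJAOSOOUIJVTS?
15! / (2! × 1! × 2! × 1! × 1! × 4! × 3! × 1!) = 2270268000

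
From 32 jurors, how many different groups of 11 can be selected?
C(32,11) = 32!/(11!×21!) = 129024480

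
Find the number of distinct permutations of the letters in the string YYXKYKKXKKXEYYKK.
16! / (3! × 1! × 5! × 7!) = 5765760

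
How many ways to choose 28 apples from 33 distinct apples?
C(33,28) = 33!/(28!×5!) = 237336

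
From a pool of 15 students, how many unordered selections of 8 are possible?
C(15,8) = 15!/(8!×7!) = 6435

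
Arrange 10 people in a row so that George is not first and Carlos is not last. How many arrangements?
By inclusion-exclusion: 10! - 2×(10-1)! + (10-2)! = 3628800 - 725760 + 40320 = 2943360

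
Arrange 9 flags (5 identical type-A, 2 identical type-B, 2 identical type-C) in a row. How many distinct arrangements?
9! / (5! × 2! × 2!) = 756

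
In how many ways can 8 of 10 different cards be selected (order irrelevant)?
C(10,8) = 10!/(8!×2!) = 45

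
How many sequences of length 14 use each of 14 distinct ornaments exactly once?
14! = 87178291200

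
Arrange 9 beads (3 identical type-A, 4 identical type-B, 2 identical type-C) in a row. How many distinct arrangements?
9! / (3! × 4! × 2!) = 1260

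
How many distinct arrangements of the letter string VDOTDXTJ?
8! / (1! × 1! × 1! × 2! × 1! × 2!) = 10080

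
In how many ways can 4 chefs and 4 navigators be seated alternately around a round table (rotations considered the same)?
Fix one of the chefs: (4-1)! ways for the remaining chefs, × 4! ways for the navigators = 6 × 24 = 144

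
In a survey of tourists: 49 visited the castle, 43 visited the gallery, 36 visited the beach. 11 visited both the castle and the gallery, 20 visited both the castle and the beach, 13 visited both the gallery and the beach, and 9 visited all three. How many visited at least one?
|A∪B∪C| = 49+43+36-11-20-13+9 = 93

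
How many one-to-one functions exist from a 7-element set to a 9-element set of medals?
P(9,7) = 9!/(9-7)! = 181440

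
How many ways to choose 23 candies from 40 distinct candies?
C(40,23) = 40!/(23!×17!) = 88732378800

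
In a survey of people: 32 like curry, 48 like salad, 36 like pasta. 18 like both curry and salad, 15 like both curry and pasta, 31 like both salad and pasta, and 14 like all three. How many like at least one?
|A∪B∪C| = 32+48+36-18-15-31+14 = 66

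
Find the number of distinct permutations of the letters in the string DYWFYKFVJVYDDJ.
14! / (2! × 2! × 3! × 3! × 1! × 1! × 2!) = 302702400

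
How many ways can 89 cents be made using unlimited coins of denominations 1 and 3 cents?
Coefficient of x^89 in 1/(1-x^1) · 1/(1-x^3). Use j coins of 3 for j = 0..⌊89/3⌋ = 29, the rest in 1s: 29 + 1 = 30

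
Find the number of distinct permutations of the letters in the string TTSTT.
5! / (4! × 1!) = 5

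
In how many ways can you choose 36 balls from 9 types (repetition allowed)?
C(36+9-1, 9-1) = C(44, 8) = 177232627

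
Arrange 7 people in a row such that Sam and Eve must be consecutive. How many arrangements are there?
Treat the 2 as one block: (7-2+1)! × 2! = 720 × 2 = 1440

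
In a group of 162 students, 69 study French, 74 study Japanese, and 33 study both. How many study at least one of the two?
|A∪B| = |A| + |B| - |A∩B| = 69 + 74 - 33 = 110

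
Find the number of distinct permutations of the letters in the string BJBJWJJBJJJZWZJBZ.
17! / (2! × 8! × 4! × 3!) = 30630600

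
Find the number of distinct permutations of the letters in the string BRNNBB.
6! / (1! × 3! × 2!) = 60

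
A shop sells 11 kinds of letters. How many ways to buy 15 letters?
C(15+11-1, 11-1) = C(25, 10) = 3268760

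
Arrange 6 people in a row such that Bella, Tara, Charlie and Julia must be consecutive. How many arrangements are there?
Treat the 4 as one block: (6-4+1)! × 4! = 6 × 24 = 144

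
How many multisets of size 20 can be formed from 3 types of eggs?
C(20+3-1, 3-1) = C(22, 2) = 231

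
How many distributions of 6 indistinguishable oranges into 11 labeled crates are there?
C(6+11-1, 11-1) = C(16, 10) = 8008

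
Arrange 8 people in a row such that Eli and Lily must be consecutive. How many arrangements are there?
Treat the 2 as one block: (8-2+1)! × 2! = 5040 × 2 = 10080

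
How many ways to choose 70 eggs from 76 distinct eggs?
C(76,70) = 76!/(70!×6!) = 218618940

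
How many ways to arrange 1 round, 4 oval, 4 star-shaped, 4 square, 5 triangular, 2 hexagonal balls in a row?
20! / (1! × 4! × 4! × 4! × 5! × 2!) = 733296564000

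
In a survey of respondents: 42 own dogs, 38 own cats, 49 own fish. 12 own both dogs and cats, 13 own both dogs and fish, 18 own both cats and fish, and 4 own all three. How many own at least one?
|A∪B∪C| = 42+38+49-12-13-18+4 = 90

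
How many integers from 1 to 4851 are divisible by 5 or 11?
⌊4851/5⌋ + ⌊4851/11⌋ - ⌊4851/55⌋ = 970 + 441 - 88 = 1323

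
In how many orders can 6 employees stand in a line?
6! = 720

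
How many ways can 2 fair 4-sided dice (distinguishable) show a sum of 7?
Coefficient of x^7 in (x + x² + ... + x^4)^2. By inclusion-exclusion on dice exceeding 4: Σ_j (-1)^j C(2,j)·C(7-1-4j, 1) = C(2,0)·C(6,1) - C(2,1)·C(2,1) = 1·6 - 2·2 = 2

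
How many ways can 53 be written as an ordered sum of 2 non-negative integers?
C(53+2-1, 2-1) = C(54, 1) = 54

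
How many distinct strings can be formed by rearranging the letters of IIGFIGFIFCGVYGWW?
16! / (1! × 1! × 4! × 4! × 3! × 1! × 2!) = 3027024000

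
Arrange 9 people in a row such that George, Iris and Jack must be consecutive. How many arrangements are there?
Treat the 3 as one block: (9-3+1)! × 3! = 5040 × 6 = 30240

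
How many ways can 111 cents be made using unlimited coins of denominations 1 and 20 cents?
Coefficient of x^111 in 1/(1-x^1) · 1/(1-x^20). Use j coins of 20 for j = 0..⌊111/20⌋ = 5, the rest in 1s: 5 + 1 = 6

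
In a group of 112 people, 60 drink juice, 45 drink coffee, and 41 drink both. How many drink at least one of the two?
|A∪B| = |A| + |B| - |A∩B| = 60 + 45 - 41 = 64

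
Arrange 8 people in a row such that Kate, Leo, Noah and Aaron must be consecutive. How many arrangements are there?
Treat the 4 as one block: (8-4+1)! × 4! = 120 × 24 = 2880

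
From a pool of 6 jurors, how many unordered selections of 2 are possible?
C(6,2) = 6!/(2!×4!) = 15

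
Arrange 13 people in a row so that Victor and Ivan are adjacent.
Treat as block: (13-1)! × 2! = 479001600 × 2 = 958003200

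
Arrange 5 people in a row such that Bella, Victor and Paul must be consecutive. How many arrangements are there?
Treat the 3 as one block: (5-3+1)! × 3! = 6 × 6 = 36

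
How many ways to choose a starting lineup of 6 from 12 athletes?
C(12,6) = 12!/(6!×6!) = 924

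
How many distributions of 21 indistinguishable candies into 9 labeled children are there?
C(21+9-1, 9-1) = C(29, 8) = 4292145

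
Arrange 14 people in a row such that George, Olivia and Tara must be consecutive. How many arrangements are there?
Treat the 3 as one block: (14-3+1)! × 3! = 479001600 × 6 = 2874009600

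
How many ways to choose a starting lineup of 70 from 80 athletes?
C(80,70) = 80!/(70!×10!) = 1646492110120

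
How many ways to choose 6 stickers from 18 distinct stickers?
C(18,6) = 18!/(6!×12!) = 18564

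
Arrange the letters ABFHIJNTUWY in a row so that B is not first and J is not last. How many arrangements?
By inclusion-exclusion: 11! - 2×(11-1)! + (11-2)! = 39916800 - 7257600 + 362880 = 33022080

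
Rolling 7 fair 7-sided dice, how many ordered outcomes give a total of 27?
Coefficient of x^27 in (x + x² + ... + x^7)^7. By inclusion-exclusion on dice exceeding 7: Σ_j (-1)^j C(7,j)·C(27-1-7j, 6) = C(7,0)·C(26,6) - C(7,1)·C(19,6) + C(7,2)·C(12,6) = 1·230230 - 7·27132 + 21·924 = 59710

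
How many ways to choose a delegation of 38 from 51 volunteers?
C(51,38) = 51!/(38!×13!) = 476260169700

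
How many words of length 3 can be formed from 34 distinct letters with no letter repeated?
P(34,3) = 34!/(34-3)! = 35904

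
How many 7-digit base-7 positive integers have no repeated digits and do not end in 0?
Last digit: 6 nonzero choices. First digit: 5 (nonzero, ≠last). Middle 5: P(5,5) = 120. Total = 3600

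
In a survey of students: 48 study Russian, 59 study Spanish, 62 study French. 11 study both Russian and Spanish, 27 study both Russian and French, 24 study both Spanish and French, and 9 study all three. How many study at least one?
|A∪B∪C| = 48+59+62-11-27-24+9 = 116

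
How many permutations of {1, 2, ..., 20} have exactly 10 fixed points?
Choose the 10 fixed points C(20,10) = 184756, derange the rest: !10 = Σ_{j=0}^{10} (-1)^j·10!/j! = 3628800 - 3628800 + 1814400 - 604800 + 151200 - 30240 + 5040 - 720 + 90 - 10 + 1 = 1334961. Product = 184756 × 1334961 = 246642054516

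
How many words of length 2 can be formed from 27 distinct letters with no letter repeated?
P(27,2) = 27!/(27-2)! = 702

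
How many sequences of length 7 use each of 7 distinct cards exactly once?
7! = 5040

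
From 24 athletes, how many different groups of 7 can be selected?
C(24,7) = 24!/(7!×17!) = 346104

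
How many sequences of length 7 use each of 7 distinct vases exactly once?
7! = 5040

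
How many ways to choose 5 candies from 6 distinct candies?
C(6,5) = 6!/(5!×1!) = 6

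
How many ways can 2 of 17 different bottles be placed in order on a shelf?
P(17,2) = 17!/(17-2)! = 272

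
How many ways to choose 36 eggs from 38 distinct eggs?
C(38,36) = 38!/(36!×2!) = 703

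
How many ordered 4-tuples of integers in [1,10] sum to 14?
Coefficient of x^14 in (x + x² + ... + x^10)^4. By inclusion-exclusion on dice exceeding 10: Σ_j (-1)^j C(4,j)·C(14-1-10j, 3) = C(4,0)·C(13,3) - C(4,1)·C(3,3) = 1·286 - 4·1 = 282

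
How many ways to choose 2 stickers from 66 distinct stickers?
C(66,2) = 66!/(2!×64!) = 2145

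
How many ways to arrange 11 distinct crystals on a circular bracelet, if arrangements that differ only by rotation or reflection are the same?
(11-1)!/2 = 3628800/2 = 1814400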